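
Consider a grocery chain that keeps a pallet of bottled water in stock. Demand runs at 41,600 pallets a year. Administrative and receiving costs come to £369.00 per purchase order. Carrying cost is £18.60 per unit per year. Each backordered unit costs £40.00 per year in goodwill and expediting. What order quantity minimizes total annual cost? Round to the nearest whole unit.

With planned backorders, Q* = √(2DS/H) · √((H+B)/B).
√(2DS/H) = √(2 × 41,600 × 369 / 18.6) = 1284.749.
√((H+B)/B) = √((18.6+40)/40) = 1.2104.
Q* ≈ 1555.024.

Q* ≈ 1,555 pallets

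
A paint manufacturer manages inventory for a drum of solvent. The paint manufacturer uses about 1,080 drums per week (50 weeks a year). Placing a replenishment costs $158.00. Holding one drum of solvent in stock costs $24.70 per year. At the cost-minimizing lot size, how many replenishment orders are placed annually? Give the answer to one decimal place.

Annual demand D = 1,080 × 50 = 54,000.
EOQ = √(2DS/H) = √(2 × 54,000 × 158 / 24.7) ≈ 831.17.
Orders per year = D / Q* = 54,000 / 831.17 ≈ 64.968.

N ≈ 65.0 orders per year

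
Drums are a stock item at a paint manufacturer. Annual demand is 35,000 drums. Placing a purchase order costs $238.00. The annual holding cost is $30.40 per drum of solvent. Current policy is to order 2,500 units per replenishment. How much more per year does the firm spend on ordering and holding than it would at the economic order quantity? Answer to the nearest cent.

Extra cost ≈ $18,827.24 per year

EOQ = √(2DS/H) = √(2 × 35,000 × 238 / 30.4) ≈ 740.29.
Cost at Q* = (D/Q*)S + (Q*/2)H = √(2DSH) ≈ $22,504.76.
Cost at Q = 2,500: (35,000/2,500)×238 + (2,500/2)×30.4 = $3,332.00 + $38,000.00 = $41,332.00.
Excess = $41,332.00 − $22,504.76 = $18,827.24.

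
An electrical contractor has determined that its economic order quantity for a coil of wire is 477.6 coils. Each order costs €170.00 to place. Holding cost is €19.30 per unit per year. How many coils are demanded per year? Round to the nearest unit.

Invert the EOQ relation Q*² = 2DS/H.
From Q* = √(2DS/H): D = Q*²H / (2S) = 477.6² × 19.3 / (2 × 170) = 12948.129.

D ≈ 12,948 coils per year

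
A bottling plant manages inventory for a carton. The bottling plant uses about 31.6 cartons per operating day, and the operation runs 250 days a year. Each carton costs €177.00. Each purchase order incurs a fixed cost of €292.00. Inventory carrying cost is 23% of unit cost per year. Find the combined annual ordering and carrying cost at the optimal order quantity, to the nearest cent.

Annual demand D = 31.6 × 250 = 7,900.
Holding cost H = 0.23 × €177.00 = €40.7100 per unit per year.
Q* = √(2DS/H) = √(2 × 7,900 × 292 / 40.71) ≈ 336.64.
At the optimum the two cost components are equal, so total cost = 2·(Q*/2)H = Q*·H.
Minimum total = √(2DSH) = √(2 × 7,900 × 292 × 40.71) ≈ 13704.731.

TC* ≈ €13,704.73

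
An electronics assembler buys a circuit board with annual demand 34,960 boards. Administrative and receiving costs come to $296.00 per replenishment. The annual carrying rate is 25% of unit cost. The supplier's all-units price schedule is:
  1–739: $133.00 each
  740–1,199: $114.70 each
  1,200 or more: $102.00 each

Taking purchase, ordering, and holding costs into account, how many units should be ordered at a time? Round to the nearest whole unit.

Q* ≈ 1,200 boards

Holding cost per unit per year at price C is H = 0.25·C.
Evaluate total cost at each tier's feasible EOQ or, if the EOQ is below the tier, at the tier's minimum quantity.
Tier 1 ($133.00): EOQ = 789.0 exceeds tier's upper bound 739, so this tier is dominated.
EOQ at $114.70 = 849.6 (feasible in tier 2): TC = 34,960×$114.70 + (34,960/849.6)×296 + (849.6/2)×0.25×$114.70 = $4,034,273.18.
EOQ at $102.00 = 900.9 < 1200, so use break Q=1200: TC = 34,960×$102.00 + (34,960/1200.0)×296 + (1200.0/2)×0.25×$102.00 = $3,589,843.47.
Lowest total cost is $3,589,843.47 at Q = 1200.0.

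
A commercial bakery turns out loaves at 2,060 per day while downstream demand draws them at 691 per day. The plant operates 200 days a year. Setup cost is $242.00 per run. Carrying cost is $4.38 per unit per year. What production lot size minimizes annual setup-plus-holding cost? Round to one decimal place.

Annual demand D = 691 × 200 = 138,200.
Production build-up factor (1 − d/p) = 1 − 691/2,060 = 0.6646.
Q* = √(2DS / (H(1 − d/p))) = √(2 × 138,200 × 242 / (4.38 × 0.6646)).
= √(66,888,800 / 2.9108) ≈ 4793.708.

Q* ≈ 4,793.7 loaves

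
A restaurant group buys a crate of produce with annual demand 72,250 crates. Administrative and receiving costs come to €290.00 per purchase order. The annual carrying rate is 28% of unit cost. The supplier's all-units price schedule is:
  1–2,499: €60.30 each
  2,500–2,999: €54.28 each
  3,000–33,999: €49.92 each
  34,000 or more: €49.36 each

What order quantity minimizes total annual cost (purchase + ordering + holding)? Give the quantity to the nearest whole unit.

Q* ≈ 3,000 crates

Holding cost per unit per year at price C is H = 0.28·C.
Evaluate total cost at each tier's feasible EOQ or, if the EOQ is below the tier, at the tier's minimum quantity.
EOQ at €60.30 = 1575.4 (feasible in tier 1): TC = 72,250×€60.30 + (72,250/1575.4)×290 + (1575.4/2)×0.28×€60.30 = €4,383,274.32.
EOQ at €54.28 = 1660.5 < 2500, so use break Q=2500: TC = 72,250×€54.28 + (72,250/2500.0)×290 + (2500.0/2)×0.28×€54.28 = €3,949,109.00.
EOQ at €49.92 = 1731.5 < 3000, so use break Q=3000: TC = 72,250×€49.92 + (72,250/3000.0)×290 + (3000.0/2)×0.28×€49.92 = €3,634,670.57.
EOQ at €49.36 = 1741.3 < 34000, so use break Q=34000: TC = 72,250×€49.36 + (72,250/34000.0)×290 + (34000.0/2)×0.28×€49.36 = €3,801,829.85.
Lowest total cost is €3,634,670.57 at Q = 3000.0.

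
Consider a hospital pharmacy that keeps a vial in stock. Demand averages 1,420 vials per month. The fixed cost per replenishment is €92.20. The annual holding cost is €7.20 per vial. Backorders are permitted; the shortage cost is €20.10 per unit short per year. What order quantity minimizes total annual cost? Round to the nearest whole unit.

Annual demand D = 1,420 × 12 = 17,040.
With planned backorders, Q* = √(2DS/H) · √((H+B)/B).
√(2DS/H) = √(2 × 17,040 × 92.2 / 7.2) = 660.616.
√((H+B)/B) = √((7.2+20.1)/20.1) = 1.1654.
Q* ≈ 769.896.

Q* ≈ 770 vials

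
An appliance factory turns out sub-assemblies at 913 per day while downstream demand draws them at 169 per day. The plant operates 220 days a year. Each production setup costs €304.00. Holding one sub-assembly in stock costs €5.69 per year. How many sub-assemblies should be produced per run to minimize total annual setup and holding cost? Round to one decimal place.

Annual demand D = 169 × 220 = 37,180.
Production build-up factor (1 − d/p) = 1 − 169/913 = 0.8149.
Q* = √(2DS / (H(1 − d/p))) = √(2 × 37,180 × 304 / (5.69 × 0.8149)).
= √(22,605,440 / 4.6368) ≈ 2208.001.

Q* ≈ 2,208.0 sub-assemblies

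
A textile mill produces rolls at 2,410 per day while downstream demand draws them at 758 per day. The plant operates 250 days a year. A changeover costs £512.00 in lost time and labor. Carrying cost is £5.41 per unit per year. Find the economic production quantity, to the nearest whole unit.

Q* ≈ 7,234 rolls

Annual demand D = 758 × 250 = 189,500.
Production build-up factor (1 − d/p) = 1 − 758/2,410 = 0.6855.
Q* = √(2DS / (H(1 − d/p))) = √(2 × 189,500 × 512 / (5.41 × 0.6855)).
= √(194,048,000 / 3.7084) ≈ 7233.683.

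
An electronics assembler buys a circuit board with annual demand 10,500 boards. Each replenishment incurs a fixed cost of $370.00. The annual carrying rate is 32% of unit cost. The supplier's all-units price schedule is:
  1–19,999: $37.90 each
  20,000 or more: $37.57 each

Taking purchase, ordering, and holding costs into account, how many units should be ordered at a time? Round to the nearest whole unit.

Q* ≈ 800 boards

Holding cost per unit per year at price C is H = 0.32·C.
Candidates are each tier's EOQ (if it falls in that tier) and each price-break quantity.
EOQ at $37.90 = 800.4 (feasible in tier 1): TC = 10,500×$37.90 + (10,500/800.4)×370 + (800.4/2)×0.32×$37.90 = $407,657.45.
EOQ at $37.57 = 803.9 < 20000, so use break Q=20000: TC = 10,500×$37.57 + (10,500/20000.0)×370 + (20000.0/2)×0.32×$37.57 = $514,903.25.
Lowest total cost is $407,657.45 at Q = 800.4.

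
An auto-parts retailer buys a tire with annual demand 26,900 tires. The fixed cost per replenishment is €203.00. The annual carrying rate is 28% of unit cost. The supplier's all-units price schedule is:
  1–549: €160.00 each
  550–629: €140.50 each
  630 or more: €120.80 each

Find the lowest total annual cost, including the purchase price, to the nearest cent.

TC* ≈ €3,268,842.34

Holding cost per unit per year at price C is H = 0.28·C.
Evaluate total cost at each tier's feasible EOQ or, if the EOQ is below the tier, at the tier's minimum quantity.
EOQ at €160.00 = 493.7 (feasible in tier 1): TC = 26,900×€160.00 + (26,900/493.7)×203 + (493.7/2)×0.28×€160.00 = €4,326,119.65.
EOQ at €140.50 = 526.9 < 550, so use break Q=550: TC = 26,900×€140.50 + (26,900/550.0)×203 + (550.0/2)×0.28×€140.50 = €3,800,197.05.
EOQ at €120.80 = 568.2 < 630, so use break Q=630: TC = 26,900×€120.80 + (26,900/630.0)×203 + (630.0/2)×0.28×€120.80 = €3,268,842.34.
Lowest total cost among the candidates is at Q = 630.0.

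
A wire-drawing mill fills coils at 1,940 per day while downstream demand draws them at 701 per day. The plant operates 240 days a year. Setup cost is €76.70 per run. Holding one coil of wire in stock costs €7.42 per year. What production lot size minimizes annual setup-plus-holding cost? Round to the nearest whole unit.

Annual demand D = 701 × 240 = 168,240.
Production build-up factor (1 − d/p) = 1 − 701/1,940 = 0.6387.
Q* = √(2DS / (H(1 − d/p))) = √(2 × 168,240 × 76.7 / (7.42 × 0.6387)).
= √(25,808,016 / 4.7389) ≈ 2333.676.

Q* ≈ 2,334 coils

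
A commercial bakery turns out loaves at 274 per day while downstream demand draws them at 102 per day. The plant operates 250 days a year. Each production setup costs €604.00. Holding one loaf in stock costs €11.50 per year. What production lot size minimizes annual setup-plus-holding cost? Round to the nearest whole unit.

Annual demand D = 102 × 250 = 25,500.
Production build-up factor (1 − d/p) = 1 − 102/274 = 0.6277.
Q* = √(2DS / (H(1 − d/p))) = √(2 × 25,500 × 604 / (11.5 × 0.6277)).
= √(30,804,000 / 7.219) ≈ 2065.693.

Q* ≈ 2,066 loaves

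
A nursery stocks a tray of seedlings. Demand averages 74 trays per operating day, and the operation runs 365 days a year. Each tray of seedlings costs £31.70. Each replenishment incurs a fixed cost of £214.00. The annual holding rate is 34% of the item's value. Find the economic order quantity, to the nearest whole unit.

Q* ≈ 1,036 trays

Annual demand D = 74 × 365 = 27,010.
Holding cost H = 0.34 × £31.70 = £10.7780 per unit per year.
EOQ = √(2DS / H) = √(2 × 27,010 × 214 / 10.778).
= √(11,560,280 / 10.778) = √1,072,581.1839 ≈ 1035.655.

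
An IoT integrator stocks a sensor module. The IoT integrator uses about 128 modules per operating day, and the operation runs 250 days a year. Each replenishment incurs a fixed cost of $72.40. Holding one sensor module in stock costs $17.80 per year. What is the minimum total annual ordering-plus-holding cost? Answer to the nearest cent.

Annual demand D = 128 × 250 = 32,000.
Q* = √(2DS/H) = √(2 × 32,000 × 72.4 / 17.8) ≈ 510.21.
At Q*, ordering cost (D/Q*)S equals holding cost (Q*/2)H, each = √(DSH/2).
Minimum total = √(2DSH) = √(2 × 32,000 × 72.4 × 17.8) ≈ 9081.744.

TC* ≈ $9,081.74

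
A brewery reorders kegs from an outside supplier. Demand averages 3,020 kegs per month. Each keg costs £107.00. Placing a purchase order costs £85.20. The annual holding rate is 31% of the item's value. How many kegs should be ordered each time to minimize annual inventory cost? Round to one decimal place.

Annual demand D = 3,020 × 12 = 36,240.
Holding cost H = 0.31 × £107.00 = £33.1700 per unit per year.
EOQ = √(2DS / H) = √(2 × 36,240 × 85.2 / 33.17).
= √(6,175,296 / 33.17) = √186,171.1185 ≈ 431.476.

Q* ≈ 431.5 kegs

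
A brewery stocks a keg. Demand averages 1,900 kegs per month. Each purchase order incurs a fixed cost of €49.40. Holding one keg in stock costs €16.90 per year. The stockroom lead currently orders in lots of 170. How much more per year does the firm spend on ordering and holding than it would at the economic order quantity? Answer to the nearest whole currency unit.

Extra cost ≈ €1,892 per year

Annual demand D = 1,900 × 12 = 22,800.
EOQ = √(2DS/H) = √(2 × 22,800 × 49.4 / 16.9) ≈ 365.09.
Cost at Q* = (D/Q*)S + (Q*/2)H = √(2DSH) ≈ €6,170.06.
Cost at Q = 170: (22,800/170)×49.4 + (170/2)×16.9 = €6,625.41 + €1,436.50 = €8,061.91.
Excess = €8,061.91 − €6,170.06 = €1,891.85.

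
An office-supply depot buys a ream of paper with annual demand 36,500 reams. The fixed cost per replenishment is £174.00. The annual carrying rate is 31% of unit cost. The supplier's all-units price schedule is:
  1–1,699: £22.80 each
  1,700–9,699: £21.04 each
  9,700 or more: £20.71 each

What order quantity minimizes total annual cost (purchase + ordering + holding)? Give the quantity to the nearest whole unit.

Holding cost per unit per year at price C is H = 0.31·C.
Candidates are each tier's EOQ (if it falls in that tier) and each price-break quantity.
EOQ at £22.80 = 1340.6 (feasible in tier 1): TC = 36,500×£22.80 + (36,500/1340.6)×174 + (1340.6/2)×0.31×£22.80 = £841,675.11.
EOQ at £21.04 = 1395.5 < 1700, so use break Q=1700: TC = 36,500×£21.04 + (36,500/1700.0)×174 + (1700.0/2)×0.31×£21.04 = £777,239.92.
EOQ at £20.71 = 1406.6 < 9700, so use break Q=9700: TC = 36,500×£20.71 + (36,500/9700.0)×174 + (9700.0/2)×0.31×£20.71 = £787,707.23.
Lowest total cost is £777,239.92 at Q = 1700.0.

Q* ≈ 1,700 reams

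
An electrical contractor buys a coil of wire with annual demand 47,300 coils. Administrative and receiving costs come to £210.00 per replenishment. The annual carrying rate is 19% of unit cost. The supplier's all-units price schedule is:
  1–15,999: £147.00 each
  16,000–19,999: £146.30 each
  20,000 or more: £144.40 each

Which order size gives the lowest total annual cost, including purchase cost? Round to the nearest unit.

Holding cost per unit per year at price C is H = 0.19·C.
For each price level, check whether its EOQ is feasible; otherwise the best quantity at that price is the breakpoint.
EOQ at £147.00 = 843.4 (feasible in tier 1): TC = 47,300×£147.00 + (47,300/843.4)×210 + (843.4/2)×0.19×£147.00 = £6,976,655.41.
EOQ at £146.30 = 845.4 < 16000, so use break Q=16000: TC = 47,300×£146.30 + (47,300/16000.0)×210 + (16000.0/2)×0.19×£146.30 = £7,142,986.81.
EOQ at £144.40 = 850.9 < 20000, so use break Q=20000: TC = 47,300×£144.40 + (47,300/20000.0)×210 + (20000.0/2)×0.19×£144.40 = £7,104,976.65.
Lowest total cost is £6,976,655.41 at Q = 843.4.

Q* ≈ 843 coils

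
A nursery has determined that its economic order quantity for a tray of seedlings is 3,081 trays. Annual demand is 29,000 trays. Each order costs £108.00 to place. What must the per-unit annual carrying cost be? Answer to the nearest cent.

The basic EOQ model gives Q* = √(2DS/H); rearrange for the unknown.
From Q* = √(2DS/H): H = 2DS / Q*² = 2 × 29,000 × 108 / 3,081² = 0.6599.

H ≈ £0.66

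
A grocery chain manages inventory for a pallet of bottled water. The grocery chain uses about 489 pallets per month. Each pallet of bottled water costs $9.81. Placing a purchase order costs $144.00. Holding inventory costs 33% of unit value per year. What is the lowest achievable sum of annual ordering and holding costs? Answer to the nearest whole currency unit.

TC* ≈ $2,339

Annual demand D = 489 × 12 = 5,868.
Holding cost H = 0.33 × $9.81 = $3.2373 per unit per year.
EOQ = √(2DS/H) = √(2 × 5,868 × 144 / 3.2373) ≈ 722.52.
At the optimum the two cost components are equal, so total cost = 2·(Q*/2)H = Q*·H.
Minimum total = √(2DSH) = √(2 × 5,868 × 144 × 3.2373) ≈ 2339.014.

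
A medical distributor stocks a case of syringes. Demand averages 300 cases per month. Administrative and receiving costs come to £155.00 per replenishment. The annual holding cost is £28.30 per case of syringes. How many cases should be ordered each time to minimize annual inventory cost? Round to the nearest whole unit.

Annual demand D = 300 × 12 = 3,600.
EOQ = √(2DS / H) = √(2 × 3,600 × 155 / 28.3).
= √(1,116,000 / 28.3) = √39,434.629 ≈ 198.582.

Q* ≈ 199 cases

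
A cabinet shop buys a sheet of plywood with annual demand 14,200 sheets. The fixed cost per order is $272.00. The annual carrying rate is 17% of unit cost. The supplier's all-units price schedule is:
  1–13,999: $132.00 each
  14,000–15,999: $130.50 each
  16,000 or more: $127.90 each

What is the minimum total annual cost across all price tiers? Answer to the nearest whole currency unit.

Holding cost per unit per year at price C is H = 0.17·C.
Evaluate total cost at each tier's feasible EOQ or, if the EOQ is below the tier, at the tier's minimum quantity.
EOQ at $132.00 = 586.7 (feasible in tier 1): TC = 14,200×$132.00 + (14,200/586.7)×272 + (586.7/2)×0.17×$132.00 = $1,887,566.04.
EOQ at $130.50 = 590.1 < 14000, so use break Q=14000: TC = 14,200×$130.50 + (14,200/14000.0)×272 + (14000.0/2)×0.17×$130.50 = $2,008,670.89.
EOQ at $127.90 = 596.1 < 16000, so use break Q=16000: TC = 14,200×$127.90 + (14,200/16000.0)×272 + (16000.0/2)×0.17×$127.90 = $1,990,365.40.
Lowest total cost among the candidates is at Q = 586.7.

TC* ≈ $1,887,566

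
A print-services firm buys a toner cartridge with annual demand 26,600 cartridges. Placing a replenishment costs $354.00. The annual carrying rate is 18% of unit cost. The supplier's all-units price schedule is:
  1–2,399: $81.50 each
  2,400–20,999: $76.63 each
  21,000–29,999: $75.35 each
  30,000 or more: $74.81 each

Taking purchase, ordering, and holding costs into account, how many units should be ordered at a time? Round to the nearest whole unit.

Holding cost per unit per year at price C is H = 0.18·C.
For each price level, check whether its EOQ is feasible; otherwise the best quantity at that price is the breakpoint.
EOQ at $81.50 = 1133.0 (feasible in tier 1): TC = 26,600×$81.50 + (26,600/1133.0)×354 + (1133.0/2)×0.18×$81.50 = $2,184,521.59.
EOQ at $76.63 = 1168.5 < 2400, so use break Q=2400: TC = 26,600×$76.63 + (26,600/2400.0)×354 + (2400.0/2)×0.18×$76.63 = $2,058,833.58.
EOQ at $75.35 = 1178.4 < 21000, so use break Q=21000: TC = 26,600×$75.35 + (26,600/21000.0)×354 + (21000.0/2)×0.18×$75.35 = $2,147,169.90.
EOQ at $74.81 = 1182.6 < 30000, so use break Q=30000: TC = 26,600×$74.81 + (26,600/30000.0)×354 + (30000.0/2)×0.18×$74.81 = $2,192,246.88.
Lowest total cost is $2,058,833.58 at Q = 2400.0.

Q* ≈ 2,400 cartridges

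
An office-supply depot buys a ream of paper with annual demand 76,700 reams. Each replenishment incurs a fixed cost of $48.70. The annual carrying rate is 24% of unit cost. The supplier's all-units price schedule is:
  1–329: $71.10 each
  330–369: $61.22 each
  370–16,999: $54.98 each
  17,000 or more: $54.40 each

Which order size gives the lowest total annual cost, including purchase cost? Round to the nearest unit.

Q* ≈ 752 reams

Holding cost per unit per year at price C is H = 0.24·C.
For each price level, check whether its EOQ is feasible; otherwise the best quantity at that price is the breakpoint.
Tier 1 ($71.10): EOQ = 661.7 exceeds tier's upper bound 329, so this tier is dominated.
Tier 2 ($61.22): EOQ = 713.1 exceeds tier's upper bound 369, so this tier is dominated.
EOQ at $54.98 = 752.4 (feasible in tier 3): TC = 76,700×$54.98 + (76,700/752.4)×48.7 + (752.4/2)×0.24×$54.98 = $4,226,894.53.
EOQ at $54.40 = 756.4 < 17000, so use break Q=17000: TC = 76,700×$54.40 + (76,700/17000.0)×48.7 + (17000.0/2)×0.24×$54.40 = $4,283,675.72.
Lowest total cost is $4,226,894.53 at Q = 752.4.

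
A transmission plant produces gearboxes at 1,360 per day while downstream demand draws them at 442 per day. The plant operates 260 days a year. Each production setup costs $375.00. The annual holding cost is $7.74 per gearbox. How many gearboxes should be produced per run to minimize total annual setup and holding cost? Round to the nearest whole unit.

Annual demand D = 442 × 260 = 114,920.
Production build-up factor (1 − d/p) = 1 − 442/1,360 = 0.6750.
Q* = √(2DS / (H(1 − d/p))) = √(2 × 114,920 × 375 / (7.74 × 0.6750)).
= √(86,190,000 / 5.2245) ≈ 4061.683.

Q* ≈ 4,062 gearboxes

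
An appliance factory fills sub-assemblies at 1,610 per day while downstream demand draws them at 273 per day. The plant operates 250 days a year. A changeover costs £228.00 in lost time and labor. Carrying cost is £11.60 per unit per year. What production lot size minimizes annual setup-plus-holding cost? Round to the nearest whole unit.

Q* ≈ 1,797 sub-assemblies

Annual demand D = 273 × 250 = 68,250.
Production build-up factor (1 − d/p) = 1 − 273/1,610 = 0.8304.
Q* = √(2DS / (H(1 − d/p))) = √(2 × 68,250 × 228 / (11.6 × 0.8304)).
= √(31,122,000 / 9.633) ≈ 1797.430.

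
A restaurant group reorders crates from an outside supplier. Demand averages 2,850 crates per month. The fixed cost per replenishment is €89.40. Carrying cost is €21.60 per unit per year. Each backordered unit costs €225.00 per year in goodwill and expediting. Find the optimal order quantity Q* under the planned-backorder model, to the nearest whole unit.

Annual demand D = 2,850 × 12 = 34,200.
With planned backorders, Q* = √(2DS/H) · √((H+B)/B).
√(2DS/H) = √(2 × 34,200 × 89.4 / 21.6) = 532.071.
√((H+B)/B) = √((21.6+225)/225) = 1.0469.
Q* ≈ 557.026.

Q* ≈ 557 crates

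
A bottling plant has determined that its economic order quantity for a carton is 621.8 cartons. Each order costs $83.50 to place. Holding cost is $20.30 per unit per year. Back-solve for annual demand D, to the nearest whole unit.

Invert the EOQ relation Q*² = 2DS/H.
From Q* = √(2DS/H): D = Q*²H / (2S) = 621.8² × 20.3 / (2 × 83.5) = 46998.176.

D ≈ 46,998 cartons per year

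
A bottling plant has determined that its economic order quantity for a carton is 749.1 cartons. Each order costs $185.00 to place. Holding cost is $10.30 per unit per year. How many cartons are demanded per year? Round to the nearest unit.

Squaring Q* = √(2DS/H) gives Q*² = 2DS/H.
From Q* = √(2DS/H): D = Q*²H / (2S) = 749.1² × 10.3 / (2 × 185) = 15621.225.

D ≈ 15,621 cartons per year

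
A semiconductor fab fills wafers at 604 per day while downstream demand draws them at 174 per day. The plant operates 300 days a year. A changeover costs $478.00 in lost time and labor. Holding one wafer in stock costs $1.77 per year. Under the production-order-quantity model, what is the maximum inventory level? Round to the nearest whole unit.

I_max ≈ 4,480 wafers

Annual demand D = 174 × 300 = 52,200.
Production build-up factor (1 − d/p) = 1 − 174/604 = 0.7119.
Q* = √(2DS / (H(1 − d/p))) = √(2 × 52,200 × 478 / (1.77 × 0.7119)).
= √(49,903,200 / 1.2601) ≈ 6293.059.
Maximum inventory = Q*(1 − d/p) = 6293.059 × 0.7119 ≈ 4480.158.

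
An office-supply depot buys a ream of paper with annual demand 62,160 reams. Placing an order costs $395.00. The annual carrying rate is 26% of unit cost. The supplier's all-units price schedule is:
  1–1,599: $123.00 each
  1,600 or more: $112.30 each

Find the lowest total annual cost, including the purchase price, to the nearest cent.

Holding cost per unit per year at price C is H = 0.26·C.
For each price level, check whether its EOQ is feasible; otherwise the best quantity at that price is the breakpoint.
EOQ at $123.00 = 1239.2 (feasible in tier 1): TC = 62,160×$123.00 + (62,160/1239.2)×395 + (1239.2/2)×0.26×$123.00 = $7,685,308.56.
EOQ at $112.30 = 1296.9 < 1600, so use break Q=1600: TC = 62,160×$112.30 + (62,160/1600.0)×395 + (1600.0/2)×0.26×$112.30 = $7,019,272.15.
Lowest total cost among the candidates is at Q = 1600.0.

TC* ≈ $7,019,272.15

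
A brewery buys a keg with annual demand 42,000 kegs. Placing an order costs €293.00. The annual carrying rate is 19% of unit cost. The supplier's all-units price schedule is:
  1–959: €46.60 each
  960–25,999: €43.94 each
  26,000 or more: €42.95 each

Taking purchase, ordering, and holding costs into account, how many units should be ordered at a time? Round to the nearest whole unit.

Q* ≈ 1,717 kegs

Holding cost per unit per year at price C is H = 0.19·C.
Evaluate total cost at each tier's feasible EOQ or, if the EOQ is below the tier, at the tier's minimum quantity.
Tier 1 (€46.60): EOQ = 1667.3 exceeds tier's upper bound 959, so this tier is dominated.
EOQ at €43.94 = 1717.0 (feasible in tier 2): TC = 42,000×€43.94 + (42,000/1717.0)×293 + (1717.0/2)×0.19×€43.94 = €1,859,814.43.
EOQ at €42.95 = 1736.7 < 26000, so use break Q=26000: TC = 42,000×€42.95 + (42,000/26000.0)×293 + (26000.0/2)×0.19×€42.95 = €1,910,459.81.
Lowest total cost is €1,859,814.43 at Q = 1717.0.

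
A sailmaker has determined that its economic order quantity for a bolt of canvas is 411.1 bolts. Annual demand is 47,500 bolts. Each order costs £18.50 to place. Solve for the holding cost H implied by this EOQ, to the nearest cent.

Squaring Q* = √(2DS/H) gives Q*² = 2DS/H.
From Q* = √(2DS/H): H = 2DS / Q*² = 2 × 47,500 × 18.5 / 411.1² = 10.3992.

H ≈ £10.40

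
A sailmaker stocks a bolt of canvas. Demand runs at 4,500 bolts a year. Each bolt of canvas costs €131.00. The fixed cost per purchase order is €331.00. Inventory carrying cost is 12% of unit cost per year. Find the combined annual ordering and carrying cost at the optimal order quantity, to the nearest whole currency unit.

TC* ≈ €6,843

Holding cost H = 0.12 × €131.00 = €15.7200 per unit per year.
Q* = √(2DS/H) = √(2 × 4,500 × 331 / 15.72) ≈ 435.32.
At Q*, ordering cost (D/Q*)S equals holding cost (Q*/2)H, each = √(DSH/2).
Minimum total = √(2DSH) = √(2 × 4,500 × 331 × 15.72) ≈ 6843.236.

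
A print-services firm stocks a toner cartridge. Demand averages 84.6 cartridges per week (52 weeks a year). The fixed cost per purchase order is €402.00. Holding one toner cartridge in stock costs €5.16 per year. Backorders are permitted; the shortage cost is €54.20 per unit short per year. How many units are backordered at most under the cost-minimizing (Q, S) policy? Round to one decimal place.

S* ≈ 75.3 cartridges

Annual demand D = 84.6 × 52 = 4,399.2.
With planned backorders, Q* = √(2DS/H) · √((H+B)/B).
√(2DS/H) = √(2 × 4,399.2 × 402 / 5.16) = 827.923.
√((H+B)/B) = √((5.16+54.2)/54.2) = 1.0465.
Q* ≈ 866.438.
S* = Q* · H/(H+B) = 866.438 × 5.16/59.36 ≈ 75.317.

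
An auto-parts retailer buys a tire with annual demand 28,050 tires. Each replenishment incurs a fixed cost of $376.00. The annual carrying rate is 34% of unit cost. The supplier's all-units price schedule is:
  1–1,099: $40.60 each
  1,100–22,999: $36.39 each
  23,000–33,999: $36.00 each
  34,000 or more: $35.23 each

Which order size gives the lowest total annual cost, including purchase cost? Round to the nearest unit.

Holding cost per unit per year at price C is H = 0.34·C.
Evaluate total cost at each tier's feasible EOQ or, if the EOQ is below the tier, at the tier's minimum quantity.
Tier 1 ($40.60): EOQ = 1236.2 exceeds tier's upper bound 1099, so this tier is dominated.
EOQ at $36.39 = 1305.7 (feasible in tier 2): TC = 28,050×$36.39 + (28,050/1305.7)×376 + (1305.7/2)×0.34×$36.39 = $1,036,894.46.
EOQ at $36.00 = 1312.8 < 23000, so use break Q=23000: TC = 28,050×$36.00 + (28,050/23000.0)×376 + (23000.0/2)×0.34×$36.00 = $1,151,018.56.
EOQ at $35.23 = 1327.0 < 34000, so use break Q=34000: TC = 28,050×$35.23 + (28,050/34000.0)×376 + (34000.0/2)×0.34×$35.23 = $1,192,141.10.
Lowest total cost is $1,036,894.46 at Q = 1305.7.

Q* ≈ 1,306 tires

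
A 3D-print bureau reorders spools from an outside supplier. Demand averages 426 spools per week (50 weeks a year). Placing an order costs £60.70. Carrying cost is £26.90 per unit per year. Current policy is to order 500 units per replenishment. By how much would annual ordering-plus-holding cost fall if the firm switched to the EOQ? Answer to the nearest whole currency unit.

Annual demand D = 426 × 50 = 21,300.
EOQ = √(2DS/H) = √(2 × 21,300 × 60.7 / 26.9) ≈ 310.04.
Cost at Q* = (D/Q*)S + (Q*/2)H = √(2DSH) ≈ £8,340.18.
Cost at Q = 500: (21,300/500)×60.7 + (500/2)×26.9 = £2,585.82 + £6,725.00 = £9,310.82.
Excess = £9,310.82 − £8,340.18 = £970.64.

Extra cost ≈ £971 per year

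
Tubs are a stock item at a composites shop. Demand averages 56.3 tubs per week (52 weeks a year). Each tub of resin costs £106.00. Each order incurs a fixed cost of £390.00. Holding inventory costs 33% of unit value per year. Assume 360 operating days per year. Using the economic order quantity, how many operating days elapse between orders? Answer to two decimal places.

Annual demand D = 56.3 × 52 = 2,927.6.
Holding cost H = 0.33 × £106.00 = £34.9800 per unit per year.
EOQ = √(2DS/H) = √(2 × 2,927.6 × 390 / 34.98) ≈ 255.50.
Cycle time = Q*/D × 360 = 255.50 / 2,927.6 × 360 ≈ 31.418 days.

T ≈ 31.42 days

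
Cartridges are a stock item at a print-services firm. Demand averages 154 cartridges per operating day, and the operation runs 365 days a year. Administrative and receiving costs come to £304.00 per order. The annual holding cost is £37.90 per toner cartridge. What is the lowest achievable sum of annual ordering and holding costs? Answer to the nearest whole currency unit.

Annual demand D = 154 × 365 = 56,210.
Q* = √(2DS/H) = √(2 × 56,210 × 304 / 37.9) ≈ 949.60.
At the optimum the two cost components are equal, so total cost = 2·(Q*/2)H = Q*·H.
Minimum total = √(2DSH) = √(2 × 56,210 × 304 × 37.9) ≈ 35989.697.

TC* ≈ £35,990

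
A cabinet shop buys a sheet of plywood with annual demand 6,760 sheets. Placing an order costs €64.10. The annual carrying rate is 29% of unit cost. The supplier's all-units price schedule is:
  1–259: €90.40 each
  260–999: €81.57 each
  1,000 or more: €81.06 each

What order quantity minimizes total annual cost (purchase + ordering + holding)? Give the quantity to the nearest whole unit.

Q* ≈ 260 sheets

Holding cost per unit per year at price C is H = 0.29·C.
Evaluate total cost at each tier's feasible EOQ or, if the EOQ is below the tier, at the tier's minimum quantity.
EOQ at €90.40 = 181.8 (feasible in tier 1): TC = 6,760×€90.40 + (6,760/181.8)×64.1 + (181.8/2)×0.29×€90.40 = €615,870.51.
EOQ at €81.57 = 191.4 < 260, so use break Q=260: TC = 6,760×€81.57 + (6,760/260.0)×64.1 + (260.0/2)×0.29×€81.57 = €556,154.99.
EOQ at €81.06 = 192.0 < 1000, so use break Q=1000: TC = 6,760×€81.06 + (6,760/1000.0)×64.1 + (1000.0/2)×0.29×€81.06 = €560,152.62.
Lowest total cost is €556,154.99 at Q = 260.0.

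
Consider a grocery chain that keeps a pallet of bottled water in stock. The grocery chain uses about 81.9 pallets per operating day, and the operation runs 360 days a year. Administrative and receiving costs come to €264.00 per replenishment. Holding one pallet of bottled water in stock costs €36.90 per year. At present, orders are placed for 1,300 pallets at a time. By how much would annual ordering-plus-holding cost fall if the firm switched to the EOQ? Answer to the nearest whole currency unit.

Annual demand D = 81.9 × 360 = 29,484.
EOQ = √(2DS/H) = √(2 × 29,484 × 264 / 36.9) ≈ 649.53.
Cost at Q* = (D/Q*)S + (Q*/2)H = √(2DSH) ≈ €23,967.53.
Cost at Q = 1,300: (29,484/1,300)×264 + (1,300/2)×36.9 = €5,987.52 + €23,985.00 = €29,972.52.
Excess = €29,972.52 − €23,967.53 = €6,004.99.

Extra cost ≈ €6,005 per year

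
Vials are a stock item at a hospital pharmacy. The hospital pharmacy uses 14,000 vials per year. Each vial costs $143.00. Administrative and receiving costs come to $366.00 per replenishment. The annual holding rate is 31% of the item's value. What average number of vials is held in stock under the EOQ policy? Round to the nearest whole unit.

Average inventory ≈ 240 vials

Holding cost H = 0.31 × $143.00 = $44.3300 per unit per year.
EOQ = √(2DS/H) = √(2 × 14,000 × 366 / 44.33) ≈ 480.81.
Average inventory = Q*/2 ≈ 480.81 / 2 = 240.403.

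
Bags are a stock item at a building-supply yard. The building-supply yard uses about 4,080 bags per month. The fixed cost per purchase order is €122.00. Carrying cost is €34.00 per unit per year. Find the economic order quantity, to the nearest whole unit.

Annual demand D = 4,080 × 12 = 48,960.
EOQ = √(2DS / H) = √(2 × 48,960 × 122 / 34).
= √(11,946,240 / 34) = √351,360 ≈ 592.756.

Q* ≈ 593 bags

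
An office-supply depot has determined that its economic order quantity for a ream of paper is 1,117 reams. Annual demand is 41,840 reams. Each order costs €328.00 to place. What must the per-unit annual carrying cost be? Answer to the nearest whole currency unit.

H ≈ €22

Squaring Q* = √(2DS/H) gives Q*² = 2DS/H.
From Q* = √(2DS/H): H = 2DS / Q*² = 2 × 41,840 × 328 / 1,117² = 21.9983.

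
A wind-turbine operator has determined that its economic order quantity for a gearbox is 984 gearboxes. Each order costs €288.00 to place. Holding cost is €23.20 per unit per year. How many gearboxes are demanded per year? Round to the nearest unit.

D ≈ 38,999 gearboxes per year

Squaring Q* = √(2DS/H) gives Q*² = 2DS/H.
From Q* = √(2DS/H): D = Q*²H / (2S) = 984² × 23.2 / (2 × 288) = 38999.200.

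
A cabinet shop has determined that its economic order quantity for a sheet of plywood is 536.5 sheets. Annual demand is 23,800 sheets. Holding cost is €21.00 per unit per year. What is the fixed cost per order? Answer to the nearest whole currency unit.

Squaring Q* = √(2DS/H) gives Q*² = 2DS/H.
From Q* = √(2DS/H): S = Q*²H / (2D) = 536.5² × 21 / (2 × 23,800) = 126.9848.

S ≈ €127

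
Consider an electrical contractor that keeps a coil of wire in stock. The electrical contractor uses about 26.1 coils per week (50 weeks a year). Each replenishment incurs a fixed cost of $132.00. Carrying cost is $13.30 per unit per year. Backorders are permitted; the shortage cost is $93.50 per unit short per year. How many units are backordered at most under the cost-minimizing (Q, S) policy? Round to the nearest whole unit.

S* ≈ 21 coils

Annual demand D = 26.1 × 50 = 1,305.
With planned backorders, Q* = √(2DS/H) · √((H+B)/B).
√(2DS/H) = √(2 × 1,305 × 132 / 13.3) = 160.946.
√((H+B)/B) = √((13.3+93.5)/93.5) = 1.0688.
Q* ≈ 172.013.
S* = Q* · H/(H+B) = 172.013 × 13.3/106.8 ≈ 21.421.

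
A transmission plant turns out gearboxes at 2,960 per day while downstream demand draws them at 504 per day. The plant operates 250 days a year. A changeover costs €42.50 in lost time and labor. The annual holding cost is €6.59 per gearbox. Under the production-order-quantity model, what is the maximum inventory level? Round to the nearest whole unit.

I_max ≈ 1,161 gearboxes

Annual demand D = 504 × 250 = 126,000.
Production build-up factor (1 − d/p) = 1 − 504/2,960 = 0.8297.
Q* = √(2DS / (H(1 − d/p))) = √(2 × 126,000 × 42.5 / (6.59 × 0.8297)).
= √(10,710,000 / 5.4679) ≈ 1399.535.
Maximum inventory = Q*(1 − d/p) = 1399.535 × 0.8297 ≈ 1161.236.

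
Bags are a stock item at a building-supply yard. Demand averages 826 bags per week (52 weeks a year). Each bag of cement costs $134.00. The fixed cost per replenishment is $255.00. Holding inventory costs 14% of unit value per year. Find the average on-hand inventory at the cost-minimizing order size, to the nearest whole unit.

Average inventory ≈ 540 bags

Annual demand D = 826 × 52 = 42,952.
Holding cost H = 0.14 × $134.00 = $18.7600 per unit per year.
The optimal lot size = √(2DS/H) = √(2 × 42,952 × 255 / 18.76) ≈ 1080.59.
Average inventory = Q*/2 ≈ 1080.59 / 2 = 540.294.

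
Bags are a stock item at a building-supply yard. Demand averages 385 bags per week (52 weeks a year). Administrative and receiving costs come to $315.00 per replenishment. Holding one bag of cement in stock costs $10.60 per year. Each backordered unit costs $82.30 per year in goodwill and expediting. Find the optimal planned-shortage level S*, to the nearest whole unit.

S* ≈ 132 bags

Annual demand D = 385 × 52 = 20,020.
With planned backorders, Q* = √(2DS/H) · √((H+B)/B).
√(2DS/H) = √(2 × 20,020 × 315 / 10.6) = 1090.811.
√((H+B)/B) = √((10.6+82.3)/82.3) = 1.0624.
Q* ≈ 1158.930.
S* = Q* · H/(H+B) = 1158.930 × 10.6/92.9 ≈ 132.235.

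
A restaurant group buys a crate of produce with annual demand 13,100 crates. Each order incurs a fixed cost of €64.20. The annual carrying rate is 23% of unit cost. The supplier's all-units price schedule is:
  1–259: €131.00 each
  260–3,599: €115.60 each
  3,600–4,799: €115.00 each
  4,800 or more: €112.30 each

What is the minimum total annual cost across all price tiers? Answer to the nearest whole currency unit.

Holding cost per unit per year at price C is H = 0.23·C.
For each price level, check whether its EOQ is feasible; otherwise the best quantity at that price is the breakpoint.
EOQ at €131.00 = 236.3 (feasible in tier 1): TC = 13,100×€131.00 + (13,100/236.3)×64.2 + (236.3/2)×0.23×€131.00 = €1,723,218.98.
EOQ at €115.60 = 251.5 < 260, so use break Q=260: TC = 13,100×€115.60 + (13,100/260.0)×64.2 + (260.0/2)×0.23×€115.60 = €1,521,051.13.
EOQ at €115.00 = 252.2 < 3600, so use break Q=3600: TC = 13,100×€115.00 + (13,100/3600.0)×64.2 + (3600.0/2)×0.23×€115.00 = €1,554,343.62.
EOQ at €112.30 = 255.2 < 4800, so use break Q=4800: TC = 13,100×€112.30 + (13,100/4800.0)×64.2 + (4800.0/2)×0.23×€112.30 = €1,533,294.81.
Lowest total cost among the candidates is at Q = 260.0.

TC* ≈ €1,521,051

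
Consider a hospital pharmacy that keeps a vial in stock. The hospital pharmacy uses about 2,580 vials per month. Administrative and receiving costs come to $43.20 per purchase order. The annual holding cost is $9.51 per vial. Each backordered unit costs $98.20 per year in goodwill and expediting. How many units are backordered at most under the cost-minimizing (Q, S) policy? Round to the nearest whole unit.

Annual demand D = 2,580 × 12 = 30,960.
With planned backorders, Q* = √(2DS/H) · √((H+B)/B).
√(2DS/H) = √(2 × 30,960 × 43.2 / 9.51) = 530.356.
√((H+B)/B) = √((9.51+98.2)/98.2) = 1.0473.
Q* ≈ 555.443.
S* = Q* · H/(H+B) = 555.443 × 9.51/107.71 ≈ 49.042.

S* ≈ 49 vials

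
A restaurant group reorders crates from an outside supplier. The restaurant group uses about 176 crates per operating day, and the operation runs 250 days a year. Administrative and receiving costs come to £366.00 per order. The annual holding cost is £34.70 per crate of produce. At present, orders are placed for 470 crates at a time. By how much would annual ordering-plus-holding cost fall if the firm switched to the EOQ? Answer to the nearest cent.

Extra cost ≈ £8,987.54 per year

Annual demand D = 176 × 250 = 44,000.
EOQ = √(2DS/H) = √(2 × 44,000 × 366 / 34.7) ≈ 963.42.
Cost at Q* = (D/Q*)S + (Q*/2)H = √(2DSH) ≈ £33,430.79.
Cost at Q = 470: (44,000/470)×366 + (470/2)×34.7 = £34,263.83 + £8,154.50 = £42,418.33.
Excess = £42,418.33 − £33,430.79 = £8,987.54.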